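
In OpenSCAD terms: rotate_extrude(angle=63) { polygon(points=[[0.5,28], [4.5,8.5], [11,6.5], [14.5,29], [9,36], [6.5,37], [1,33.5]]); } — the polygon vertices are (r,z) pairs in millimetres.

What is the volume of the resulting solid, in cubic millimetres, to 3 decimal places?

Volume = 2412.979 mm³

Profile (r,z), 7 vertices: (0.5,28) (4.5,8.5) (11,6.5) (14.5,29) (9,36) (6.5,37) (1,33.5)
edge 0: (0.5,28)→(4.5,8.5)  cross = 0.5·8.5 − 4.5·28 = -121.7500; (r_i+r_j)·cross = 5·-121.7500 = -608.7500
edge 1: (4.5,8.5)→(11,6.5)  cross = 4.5·6.5 − 11·8.5 = -64.2500; (r_i+r_j)·cross = 15.5·-64.2500 = -995.8750
edge 2: (11,6.5)→(14.5,29)  cross = 11·29 − 14.5·6.5 = 224.7500; (r_i+r_j)·cross = 25.5·224.7500 = 5731.1250
edge 3: (14.5,29)→(9,36)  cross = 14.5·36 − 9·29 = 261.0000; (r_i+r_j)·cross = 23.5·261.0000 = 6133.5000
edge 4: (9,36)→(6.5,37)  cross = 9·37 − 6.5·36 = 99.0000; (r_i+r_j)·cross = 15.5·99.0000 = 1534.5000
edge 5: (6.5,37)→(1,33.5)  cross = 6.5·33.5 − 1·37 = 180.7500; (r_i+r_j)·cross = 7.5·180.7500 = 1355.6250
edge 6: (1,33.5)→(0.5,28)  cross = 1·28 − 0.5·33.5 = 11.2500; (r_i+r_j)·cross = 1.5·11.2500 = 16.8750
Σcross = 590.7500 → A = |Σcross|/2 = 295.3750 mm²
Σ(r_i+r_j)·cross = 13167.0000 → first moment M = |Σ|/6 = 2194.5000
R_c = M/A = 2194.5000/295.3750 = 7.4295 mm
θ = 63° = 1.099557 rad
V = θ·R_c·A = 1.099557·7.4295·295.3750 = 2412.979 mm³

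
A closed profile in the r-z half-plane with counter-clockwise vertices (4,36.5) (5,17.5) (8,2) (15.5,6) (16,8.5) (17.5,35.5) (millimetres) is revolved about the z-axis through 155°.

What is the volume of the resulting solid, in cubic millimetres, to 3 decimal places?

Profile (r,z), 6 vertices: (4,36.5) (5,17.5) (8,2) (15.5,6) (16,8.5) (17.5,35.5)
edge 0: (4,36.5)→(5,17.5)  cross = 4·17.5 − 5·36.5 = -112.5000; (r_i+r_j)·cross = 9·-112.5000 = -1012.5000
edge 1: (5,17.5)→(8,2)  cross = 5·2 − 8·17.5 = -130.0000; (r_i+r_j)·cross = 13·-130.0000 = -1690.0000
edge 2: (8,2)→(15.5,6)  cross = 8·6 − 15.5·2 = 17.0000; (r_i+r_j)·cross = 23.5·17.0000 = 399.5000
edge 3: (15.5,6)→(16,8.5)  cross = 15.5·8.5 − 16·6 = 35.7500; (r_i+r_j)·cross = 31.5·35.7500 = 1126.1250
edge 4: (16,8.5)→(17.5,35.5)  cross = 16·35.5 − 17.5·8.5 = 419.2500; (r_i+r_j)·cross = 33.5·419.2500 = 14044.8750
edge 5: (17.5,35.5)→(4,36.5)  cross = 17.5·36.5 − 4·35.5 = 496.7500; (r_i+r_j)·cross = 21.5·496.7500 = 10680.1250
Σcross = 726.2500 → A = |Σcross|/2 = 363.1250 mm²
Σ(r_i+r_j)·cross = 23548.1250 → first moment M = |Σ|/6 = 3924.6875
R_c = M/A = 3924.6875/363.1250 = 10.8081 mm
θ = 155° = 2.705260 rad
V = θ·R_c·A = 2.705260·10.8081·363.1250 = 10617.301 mm³

Volume = 10617.301 mm³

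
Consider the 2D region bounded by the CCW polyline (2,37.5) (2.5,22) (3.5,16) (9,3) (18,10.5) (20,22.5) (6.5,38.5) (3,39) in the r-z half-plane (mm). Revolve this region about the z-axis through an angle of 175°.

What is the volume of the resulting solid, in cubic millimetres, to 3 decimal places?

Volume = 12421.817 mm³

Profile (r,z), 8 vertices: (2,37.5) (2.5,22) (3.5,16) (9,3) (18,10.5) (20,22.5) (6.5,38.5) (3,39)
edge 0: (2,37.5)→(2.5,22)  cross = 2·22 − 2.5·37.5 = -49.7500; (r_i+r_j)·cross = 4.5·-49.7500 = -223.8750
edge 1: (2.5,22)→(3.5,16)  cross = 2.5·16 − 3.5·22 = -37.0000; (r_i+r_j)·cross = 6·-37.0000 = -222.0000
edge 2: (3.5,16)→(9,3)  cross = 3.5·3 − 9·16 = -133.5000; (r_i+r_j)·cross = 12.5·-133.5000 = -1668.7500
edge 3: (9,3)→(18,10.5)  cross = 9·10.5 − 18·3 = 40.5000; (r_i+r_j)·cross = 27·40.5000 = 1093.5000
edge 4: (18,10.5)→(20,22.5)  cross = 18·22.5 − 20·10.5 = 195.0000; (r_i+r_j)·cross = 38·195.0000 = 7410.0000
edge 5: (20,22.5)→(6.5,38.5)  cross = 20·38.5 − 6.5·22.5 = 623.7500; (r_i+r_j)·cross = 26.5·623.7500 = 16529.3750
edge 6: (6.5,38.5)→(3,39)  cross = 6.5·39 − 3·38.5 = 138.0000; (r_i+r_j)·cross = 9.5·138.0000 = 1311.0000
edge 7: (3,39)→(2,37.5)  cross = 3·37.5 − 2·39 = 34.5000; (r_i+r_j)·cross = 5·34.5000 = 172.5000
Σcross = 811.5000 → A = |Σcross|/2 = 405.7500 mm²
Σ(r_i+r_j)·cross = 24401.7500 → first moment M = |Σ|/6 = 4066.9583
R_c = M/A = 4066.9583/405.7500 = 10.0233 mm
θ = 175° = 3.054326 rad
V = θ·R_c·A = 3.054326·10.0233·405.7500 = 12421.817 mm³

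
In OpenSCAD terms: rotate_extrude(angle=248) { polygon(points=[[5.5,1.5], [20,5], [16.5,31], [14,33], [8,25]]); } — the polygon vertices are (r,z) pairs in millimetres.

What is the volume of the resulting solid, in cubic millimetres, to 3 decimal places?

Volume = 16680.996 mm³

Profile (r,z), 5 vertices: (5.5,1.5) (20,5) (16.5,31) (14,33) (8,25)
edge 0: (5.5,1.5)→(20,5)  cross = 5.5·5 − 20·1.5 = -2.5000; (r_i+r_j)·cross = 25.5·-2.5000 = -63.7500
edge 1: (20,5)→(16.5,31)  cross = 20·31 − 16.5·5 = 537.5000; (r_i+r_j)·cross = 36.5·537.5000 = 19618.7500
edge 2: (16.5,31)→(14,33)  cross = 16.5·33 − 14·31 = 110.5000; (r_i+r_j)·cross = 30.5·110.5000 = 3370.2500
edge 3: (14,33)→(8,25)  cross = 14·25 − 8·33 = 86.0000; (r_i+r_j)·cross = 22·86.0000 = 1892.0000
edge 4: (8,25)→(5.5,1.5)  cross = 8·1.5 − 5.5·25 = -125.5000; (r_i+r_j)·cross = 13.5·-125.5000 = -1694.2500
Σcross = 606.0000 → A = |Σcross|/2 = 303.0000 mm²
Σ(r_i+r_j)·cross = 23123.0000 → first moment M = |Σ|/6 = 3853.8333
R_c = M/A = 3853.8333/303.0000 = 12.7189 mm
θ = 248° = 4.328417 rad
V = θ·R_c·A = 4.328417·12.7189·303.0000 = 16680.996 mm³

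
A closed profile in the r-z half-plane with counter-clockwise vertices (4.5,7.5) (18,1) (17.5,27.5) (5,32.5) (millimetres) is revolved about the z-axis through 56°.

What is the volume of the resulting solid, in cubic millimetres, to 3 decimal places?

Profile (r,z), 4 vertices: (4.5,7.5) (18,1) (17.5,27.5) (5,32.5)
edge 0: (4.5,7.5)→(18,1)  cross = 4.5·1 − 18·7.5 = -130.5000; (r_i+r_j)·cross = 22.5·-130.5000 = -2936.2500
edge 1: (18,1)→(17.5,27.5)  cross = 18·27.5 − 17.5·1 = 477.5000; (r_i+r_j)·cross = 35.5·477.5000 = 16951.2500
edge 2: (17.5,27.5)→(5,32.5)  cross = 17.5·32.5 − 5·27.5 = 431.2500; (r_i+r_j)·cross = 22.5·431.2500 = 9703.1250
edge 3: (5,32.5)→(4.5,7.5)  cross = 5·7.5 − 4.5·32.5 = -108.7500; (r_i+r_j)·cross = 9.5·-108.7500 = -1033.1250
Σcross = 669.5000 → A = |Σcross|/2 = 334.7500 mm²
Σ(r_i+r_j)·cross = 22685.0000 → first moment M = |Σ|/6 = 3780.8333
R_c = M/A = 3780.8333/334.7500 = 11.2945 mm
θ = 56° = 0.977384 rad
V = θ·R_c·A = 0.977384·11.2945·334.7500 = 3695.327 mm³

Volume = 3695.327 mm³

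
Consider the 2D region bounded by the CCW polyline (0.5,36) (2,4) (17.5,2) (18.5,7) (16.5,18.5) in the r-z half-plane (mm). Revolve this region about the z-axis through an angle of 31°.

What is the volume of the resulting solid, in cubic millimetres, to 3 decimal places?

Profile (r,z), 5 vertices: (0.5,36) (2,4) (17.5,2) (18.5,7) (16.5,18.5)
edge 0: (0.5,36)→(2,4)  cross = 0.5·4 − 2·36 = -70.0000; (r_i+r_j)·cross = 2.5·-70.0000 = -175.0000
edge 1: (2,4)→(17.5,2)  cross = 2·2 − 17.5·4 = -66.0000; (r_i+r_j)·cross = 19.5·-66.0000 = -1287.0000
edge 2: (17.5,2)→(18.5,7)  cross = 17.5·7 − 18.5·2 = 85.5000; (r_i+r_j)·cross = 36·85.5000 = 3078.0000
edge 3: (18.5,7)→(16.5,18.5)  cross = 18.5·18.5 − 16.5·7 = 226.7500; (r_i+r_j)·cross = 35·226.7500 = 7936.2500
edge 4: (16.5,18.5)→(0.5,36)  cross = 16.5·36 − 0.5·18.5 = 584.7500; (r_i+r_j)·cross = 17·584.7500 = 9940.7500
Σcross = 761.0000 → A = |Σcross|/2 = 380.5000 mm²
Σ(r_i+r_j)·cross = 19493.0000 → first moment M = |Σ|/6 = 3248.8333
R_c = M/A = 3248.8333/380.5000 = 8.5383 mm
θ = 31° = 0.541052 rad
V = θ·R_c·A = 0.541052·8.5383·380.5000 = 1757.788 mm³

Volume = 1757.788 mm³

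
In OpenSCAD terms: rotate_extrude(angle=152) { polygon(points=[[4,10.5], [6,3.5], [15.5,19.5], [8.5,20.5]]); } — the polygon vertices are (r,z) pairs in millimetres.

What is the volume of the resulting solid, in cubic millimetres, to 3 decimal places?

Volume = 2032.896 mm³

Profile (r,z), 4 vertices: (4,10.5) (6,3.5) (15.5,19.5) (8.5,20.5)
edge 0: (4,10.5)→(6,3.5)  cross = 4·3.5 − 6·10.5 = -49.0000; (r_i+r_j)·cross = 10·-49.0000 = -490.0000
edge 1: (6,3.5)→(15.5,19.5)  cross = 6·19.5 − 15.5·3.5 = 62.7500; (r_i+r_j)·cross = 21.5·62.7500 = 1349.1250
edge 2: (15.5,19.5)→(8.5,20.5)  cross = 15.5·20.5 − 8.5·19.5 = 152.0000; (r_i+r_j)·cross = 24·152.0000 = 3648.0000
edge 3: (8.5,20.5)→(4,10.5)  cross = 8.5·10.5 − 4·20.5 = 7.2500; (r_i+r_j)·cross = 12.5·7.2500 = 90.6250
Σcross = 173.0000 → A = |Σcross|/2 = 86.5000 mm²
Σ(r_i+r_j)·cross = 4597.7500 → first moment M = |Σ|/6 = 766.2917
R_c = M/A = 766.2917/86.5000 = 8.8589 mm
θ = 152° = 2.652900 rad
V = θ·R_c·A = 2.652900·8.8589·86.5000 = 2032.896 mm³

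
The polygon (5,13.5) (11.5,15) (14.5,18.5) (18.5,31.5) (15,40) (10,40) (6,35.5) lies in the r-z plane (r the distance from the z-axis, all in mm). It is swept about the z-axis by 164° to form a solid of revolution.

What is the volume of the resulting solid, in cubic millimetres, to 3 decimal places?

Profile (r,z), 7 vertices: (5,13.5) (11.5,15) (14.5,18.5) (18.5,31.5) (15,40) (10,40) (6,35.5)
edge 0: (5,13.5)→(11.5,15)  cross = 5·15 − 11.5·13.5 = -80.2500; (r_i+r_j)·cross = 16.5·-80.2500 = -1324.1250
edge 1: (11.5,15)→(14.5,18.5)  cross = 11.5·18.5 − 14.5·15 = -4.7500; (r_i+r_j)·cross = 26·-4.7500 = -123.5000
edge 2: (14.5,18.5)→(18.5,31.5)  cross = 14.5·31.5 − 18.5·18.5 = 114.5000; (r_i+r_j)·cross = 33·114.5000 = 3778.5000
edge 3: (18.5,31.5)→(15,40)  cross = 18.5·40 − 15·31.5 = 267.5000; (r_i+r_j)·cross = 33.5·267.5000 = 8961.2500
edge 4: (15,40)→(10,40)  cross = 15·40 − 10·40 = 200.0000; (r_i+r_j)·cross = 25·200.0000 = 5000.0000
edge 5: (10,40)→(6,35.5)  cross = 10·35.5 − 6·40 = 115.0000; (r_i+r_j)·cross = 16·115.0000 = 1840.0000
edge 6: (6,35.5)→(5,13.5)  cross = 6·13.5 − 5·35.5 = -96.5000; (r_i+r_j)·cross = 11·-96.5000 = -1061.5000
Σcross = 515.5000 → A = |Σcross|/2 = 257.7500 mm²
Σ(r_i+r_j)·cross = 17070.6250 → first moment M = |Σ|/6 = 2845.1042
R_c = M/A = 2845.1042/257.7500 = 11.0382 mm
θ = 164° = 2.862340 rad
V = θ·R_c·A = 2.862340·11.0382·257.7500 = 8143.655 mm³

Volume = 8143.655 mm³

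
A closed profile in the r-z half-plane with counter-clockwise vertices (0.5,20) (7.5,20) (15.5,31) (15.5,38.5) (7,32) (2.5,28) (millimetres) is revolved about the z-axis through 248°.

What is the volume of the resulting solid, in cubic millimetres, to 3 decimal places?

Profile (r,z), 6 vertices: (0.5,20) (7.5,20) (15.5,31) (15.5,38.5) (7,32) (2.5,28)
edge 0: (0.5,20)→(7.5,20)  cross = 0.5·20 − 7.5·20 = -140.0000; (r_i+r_j)·cross = 8·-140.0000 = -1120.0000
edge 1: (7.5,20)→(15.5,31)  cross = 7.5·31 − 15.5·20 = -77.5000; (r_i+r_j)·cross = 23·-77.5000 = -1782.5000
edge 2: (15.5,31)→(15.5,38.5)  cross = 15.5·38.5 − 15.5·31 = 116.2500; (r_i+r_j)·cross = 31·116.2500 = 3603.7500
edge 3: (15.5,38.5)→(7,32)  cross = 15.5·32 − 7·38.5 = 226.5000; (r_i+r_j)·cross = 22.5·226.5000 = 5096.2500
edge 4: (7,32)→(2.5,28)  cross = 7·28 − 2.5·32 = 116.0000; (r_i+r_j)·cross = 9.5·116.0000 = 1102.0000
edge 5: (2.5,28)→(0.5,20)  cross = 2.5·20 − 0.5·28 = 36.0000; (r_i+r_j)·cross = 3·36.0000 = 108.0000
Σcross = 277.2500 → A = |Σcross|/2 = 138.6250 mm²
Σ(r_i+r_j)·cross = 7007.5000 → first moment M = |Σ|/6 = 1167.9167
R_c = M/A = 1167.9167/138.6250 = 8.4250 mm
θ = 248° = 4.328417 rad
V = θ·R_c·A = 4.328417·8.4250·138.6250 = 5055.230 mm³

Volume = 5055.230 mm³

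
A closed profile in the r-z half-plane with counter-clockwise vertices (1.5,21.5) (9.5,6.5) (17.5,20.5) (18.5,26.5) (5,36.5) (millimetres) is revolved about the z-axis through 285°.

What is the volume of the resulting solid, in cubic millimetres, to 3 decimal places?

Profile (r,z), 5 vertices: (1.5,21.5) (9.5,6.5) (17.5,20.5) (18.5,26.5) (5,36.5)
edge 0: (1.5,21.5)→(9.5,6.5)  cross = 1.5·6.5 − 9.5·21.5 = -194.5000; (r_i+r_j)·cross = 11·-194.5000 = -2139.5000
edge 1: (9.5,6.5)→(17.5,20.5)  cross = 9.5·20.5 − 17.5·6.5 = 81.0000; (r_i+r_j)·cross = 27·81.0000 = 2187.0000
edge 2: (17.5,20.5)→(18.5,26.5)  cross = 17.5·26.5 − 18.5·20.5 = 84.5000; (r_i+r_j)·cross = 36·84.5000 = 3042.0000
edge 3: (18.5,26.5)→(5,36.5)  cross = 18.5·36.5 − 5·26.5 = 542.7500; (r_i+r_j)·cross = 23.5·542.7500 = 12754.6250
edge 4: (5,36.5)→(1.5,21.5)  cross = 5·21.5 − 1.5·36.5 = 52.7500; (r_i+r_j)·cross = 6.5·52.7500 = 342.8750
Σcross = 566.5000 → A = |Σcross|/2 = 283.2500 mm²
Σ(r_i+r_j)·cross = 16187.0000 → first moment M = |Σ|/6 = 2697.8333
R_c = M/A = 2697.8333/283.2500 = 9.5246 mm
θ = 285° = 4.974188 rad
V = θ·R_c·A = 4.974188·9.5246·283.2500 = 13419.531 mm³

Volume = 13419.531 mm³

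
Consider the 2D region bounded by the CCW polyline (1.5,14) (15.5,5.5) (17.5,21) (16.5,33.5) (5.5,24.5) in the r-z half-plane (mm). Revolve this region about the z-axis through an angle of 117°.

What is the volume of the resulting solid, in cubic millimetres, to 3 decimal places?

Profile (r,z), 5 vertices: (1.5,14) (15.5,5.5) (17.5,21) (16.5,33.5) (5.5,24.5)
edge 0: (1.5,14)→(15.5,5.5)  cross = 1.5·5.5 − 15.5·14 = -208.7500; (r_i+r_j)·cross = 17·-208.7500 = -3548.7500
edge 1: (15.5,5.5)→(17.5,21)  cross = 15.5·21 − 17.5·5.5 = 229.2500; (r_i+r_j)·cross = 33·229.2500 = 7565.2500
edge 2: (17.5,21)→(16.5,33.5)  cross = 17.5·33.5 − 16.5·21 = 239.7500; (r_i+r_j)·cross = 34·239.7500 = 8151.5000
edge 3: (16.5,33.5)→(5.5,24.5)  cross = 16.5·24.5 − 5.5·33.5 = 220.0000; (r_i+r_j)·cross = 22·220.0000 = 4840.0000
edge 4: (5.5,24.5)→(1.5,14)  cross = 5.5·14 − 1.5·24.5 = 40.2500; (r_i+r_j)·cross = 7·40.2500 = 281.7500
Σcross = 520.5000 → A = |Σcross|/2 = 260.2500 mm²
Σ(r_i+r_j)·cross = 17289.7500 → first moment M = |Σ|/6 = 2881.6250
R_c = M/A = 2881.6250/260.2500 = 11.0725 mm
θ = 117° = 2.042035 rad
V = θ·R_c·A = 2.042035·11.0725·260.2500 = 5884.380 mm³

Volume = 5884.380 mm³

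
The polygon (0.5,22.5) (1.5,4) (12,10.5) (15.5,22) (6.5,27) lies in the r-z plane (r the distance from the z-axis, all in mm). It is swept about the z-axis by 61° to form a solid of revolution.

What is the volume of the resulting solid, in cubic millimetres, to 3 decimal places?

Profile (r,z), 5 vertices: (0.5,22.5) (1.5,4) (12,10.5) (15.5,22) (6.5,27)
edge 0: (0.5,22.5)→(1.5,4)  cross = 0.5·4 − 1.5·22.5 = -31.7500; (r_i+r_j)·cross = 2·-31.7500 = -63.5000
edge 1: (1.5,4)→(12,10.5)  cross = 1.5·10.5 − 12·4 = -32.2500; (r_i+r_j)·cross = 13.5·-32.2500 = -435.3750
edge 2: (12,10.5)→(15.5,22)  cross = 12·22 − 15.5·10.5 = 101.2500; (r_i+r_j)·cross = 27.5·101.2500 = 2784.3750
edge 3: (15.5,22)→(6.5,27)  cross = 15.5·27 − 6.5·22 = 275.5000; (r_i+r_j)·cross = 22·275.5000 = 6061.0000
edge 4: (6.5,27)→(0.5,22.5)  cross = 6.5·22.5 − 0.5·27 = 132.7500; (r_i+r_j)·cross = 7·132.7500 = 929.2500
Σcross = 445.5000 → A = |Σcross|/2 = 222.7500 mm²
Σ(r_i+r_j)·cross = 9275.7500 → first moment M = |Σ|/6 = 1545.9583
R_c = M/A = 1545.9583/222.7500 = 6.9403 mm
θ = 61° = 1.064651 rad
V = θ·R_c·A = 1.064651·6.9403·222.7500 = 1645.906 mm³

Volume = 1645.906 mm³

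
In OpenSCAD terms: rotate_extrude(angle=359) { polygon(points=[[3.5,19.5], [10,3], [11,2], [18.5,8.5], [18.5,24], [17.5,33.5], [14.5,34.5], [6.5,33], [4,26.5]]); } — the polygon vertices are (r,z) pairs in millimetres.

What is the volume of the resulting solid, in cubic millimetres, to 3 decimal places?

Profile (r,z), 9 vertices: (3.5,19.5) (10,3) (11,2) (18.5,8.5) (18.5,24) (17.5,33.5) (14.5,34.5) (6.5,33) (4,26.5)
edge 0: (3.5,19.5)→(10,3)  cross = 3.5·3 − 10·19.5 = -184.5000; (r_i+r_j)·cross = 13.5·-184.5000 = -2490.7500
edge 1: (10,3)→(11,2)  cross = 10·2 − 11·3 = -13.0000; (r_i+r_j)·cross = 21·-13.0000 = -273.0000
edge 2: (11,2)→(18.5,8.5)  cross = 11·8.5 − 18.5·2 = 56.5000; (r_i+r_j)·cross = 29.5·56.5000 = 1666.7500
edge 3: (18.5,8.5)→(18.5,24)  cross = 18.5·24 − 18.5·8.5 = 286.7500; (r_i+r_j)·cross = 37·286.7500 = 10609.7500
edge 4: (18.5,24)→(17.5,33.5)  cross = 18.5·33.5 − 17.5·24 = 199.7500; (r_i+r_j)·cross = 36·199.7500 = 7191.0000
edge 5: (17.5,33.5)→(14.5,34.5)  cross = 17.5·34.5 − 14.5·33.5 = 118.0000; (r_i+r_j)·cross = 32·118.0000 = 3776.0000
edge 6: (14.5,34.5)→(6.5,33)  cross = 14.5·33 − 6.5·34.5 = 254.2500; (r_i+r_j)·cross = 21·254.2500 = 5339.2500
edge 7: (6.5,33)→(4,26.5)  cross = 6.5·26.5 − 4·33 = 40.2500; (r_i+r_j)·cross = 10.5·40.2500 = 422.6250
edge 8: (4,26.5)→(3.5,19.5)  cross = 4·19.5 − 3.5·26.5 = -14.7500; (r_i+r_j)·cross = 7.5·-14.7500 = -110.6250
Σcross = 743.2500 → A = |Σcross|/2 = 371.6250 mm²
Σ(r_i+r_j)·cross = 26131.0000 → first moment M = |Σ|/6 = 4355.1667
R_c = M/A = 4355.1667/371.6250 = 11.7193 mm
θ = 359° = 6.265732 rad
V = θ·R_c·A = 6.265732·11.7193·371.6250 = 27288.307 mm³

Volume = 27288.307 mm³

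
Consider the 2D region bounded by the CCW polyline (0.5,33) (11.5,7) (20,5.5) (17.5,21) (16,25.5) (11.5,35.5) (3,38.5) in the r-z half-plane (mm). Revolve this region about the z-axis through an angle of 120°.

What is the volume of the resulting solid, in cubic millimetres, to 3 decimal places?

Profile (r,z), 7 vertices: (0.5,33) (11.5,7) (20,5.5) (17.5,21) (16,25.5) (11.5,35.5) (3,38.5)
edge 0: (0.5,33)→(11.5,7)  cross = 0.5·7 − 11.5·33 = -376.0000; (r_i+r_j)·cross = 12·-376.0000 = -4512.0000
edge 1: (11.5,7)→(20,5.5)  cross = 11.5·5.5 − 20·7 = -76.7500; (r_i+r_j)·cross = 31.5·-76.7500 = -2417.6250
edge 2: (20,5.5)→(17.5,21)  cross = 20·21 − 17.5·5.5 = 323.7500; (r_i+r_j)·cross = 37.5·323.7500 = 12140.6250
edge 3: (17.5,21)→(16,25.5)  cross = 17.5·25.5 − 16·21 = 110.2500; (r_i+r_j)·cross = 33.5·110.2500 = 3693.3750
edge 4: (16,25.5)→(11.5,35.5)  cross = 16·35.5 − 11.5·25.5 = 274.7500; (r_i+r_j)·cross = 27.5·274.7500 = 7555.6250
edge 5: (11.5,35.5)→(3,38.5)  cross = 11.5·38.5 − 3·35.5 = 336.2500; (r_i+r_j)·cross = 14.5·336.2500 = 4875.6250
edge 6: (3,38.5)→(0.5,33)  cross = 3·33 − 0.5·38.5 = 79.7500; (r_i+r_j)·cross = 3.5·79.7500 = 279.1250
Σcross = 672.0000 → A = |Σcross|/2 = 336.0000 mm²
Σ(r_i+r_j)·cross = 21614.7500 → first moment M = |Σ|/6 = 3602.4583
R_c = M/A = 3602.4583/336.0000 = 10.7216 mm
θ = 120° = 2.094395 rad
V = θ·R_c·A = 2.094395·10.7216·336.0000 = 7544.971 mm³

Volume = 7544.971 mm³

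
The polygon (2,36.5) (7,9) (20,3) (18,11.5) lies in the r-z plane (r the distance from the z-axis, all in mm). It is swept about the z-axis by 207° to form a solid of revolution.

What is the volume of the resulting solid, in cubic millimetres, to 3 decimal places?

Profile (r,z), 4 vertices: (2,36.5) (7,9) (20,3) (18,11.5)
edge 0: (2,36.5)→(7,9)  cross = 2·9 − 7·36.5 = -237.5000; (r_i+r_j)·cross = 9·-237.5000 = -2137.5000
edge 1: (7,9)→(20,3)  cross = 7·3 − 20·9 = -159.0000; (r_i+r_j)·cross = 27·-159.0000 = -4293.0000
edge 2: (20,3)→(18,11.5)  cross = 20·11.5 − 18·3 = 176.0000; (r_i+r_j)·cross = 38·176.0000 = 6688.0000
edge 3: (18,11.5)→(2,36.5)  cross = 18·36.5 − 2·11.5 = 634.0000; (r_i+r_j)·cross = 20·634.0000 = 12680.0000
Σcross = 413.5000 → A = |Σcross|/2 = 206.7500 mm²
Σ(r_i+r_j)·cross = 12937.5000 → first moment M = |Σ|/6 = 2156.2500
R_c = M/A = 2156.2500/206.7500 = 10.4293 mm
θ = 207° = 3.612832 rad
V = θ·R_c·A = 3.612832·10.4293·206.7500 = 7790.168 mm³

Volume = 7790.168 mm³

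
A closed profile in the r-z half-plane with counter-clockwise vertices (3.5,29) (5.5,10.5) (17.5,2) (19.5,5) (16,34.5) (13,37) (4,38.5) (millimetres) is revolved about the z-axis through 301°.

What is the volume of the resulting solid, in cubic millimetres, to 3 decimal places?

Volume = 24316.865 mm³

Profile (r,z), 7 vertices: (3.5,29) (5.5,10.5) (17.5,2) (19.5,5) (16,34.5) (13,37) (4,38.5)
edge 0: (3.5,29)→(5.5,10.5)  cross = 3.5·10.5 − 5.5·29 = -122.7500; (r_i+r_j)·cross = 9·-122.7500 = -1104.7500
edge 1: (5.5,10.5)→(17.5,2)  cross = 5.5·2 − 17.5·10.5 = -172.7500; (r_i+r_j)·cross = 23·-172.7500 = -3973.2500
edge 2: (17.5,2)→(19.5,5)  cross = 17.5·5 − 19.5·2 = 48.5000; (r_i+r_j)·cross = 37·48.5000 = 1794.5000
edge 3: (19.5,5)→(16,34.5)  cross = 19.5·34.5 − 16·5 = 592.7500; (r_i+r_j)·cross = 35.5·592.7500 = 21042.6250
edge 4: (16,34.5)→(13,37)  cross = 16·37 − 13·34.5 = 143.5000; (r_i+r_j)·cross = 29·143.5000 = 4161.5000
edge 5: (13,37)→(4,38.5)  cross = 13·38.5 − 4·37 = 352.5000; (r_i+r_j)·cross = 17·352.5000 = 5992.5000
edge 6: (4,38.5)→(3.5,29)  cross = 4·29 − 3.5·38.5 = -18.7500; (r_i+r_j)·cross = 7.5·-18.7500 = -140.6250
Σcross = 823.0000 → A = |Σcross|/2 = 411.5000 mm²
Σ(r_i+r_j)·cross = 27772.5000 → first moment M = |Σ|/6 = 4628.7500
R_c = M/A = 4628.7500/411.5000 = 11.2485 mm
θ = 301° = 5.253441 rad
V = θ·R_c·A = 5.253441·11.2485·411.5000 = 24316.865 mm³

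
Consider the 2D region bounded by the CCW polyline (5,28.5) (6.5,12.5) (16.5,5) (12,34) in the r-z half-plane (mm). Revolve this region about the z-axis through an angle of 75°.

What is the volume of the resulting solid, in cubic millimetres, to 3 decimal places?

Profile (r,z), 4 vertices: (5,28.5) (6.5,12.5) (16.5,5) (12,34)
edge 0: (5,28.5)→(6.5,12.5)  cross = 5·12.5 − 6.5·28.5 = -122.7500; (r_i+r_j)·cross = 11.5·-122.7500 = -1411.6250
edge 1: (6.5,12.5)→(16.5,5)  cross = 6.5·5 − 16.5·12.5 = -173.7500; (r_i+r_j)·cross = 23·-173.7500 = -3996.2500
edge 2: (16.5,5)→(12,34)  cross = 16.5·34 − 12·5 = 501.0000; (r_i+r_j)·cross = 28.5·501.0000 = 14278.5000
edge 3: (12,34)→(5,28.5)  cross = 12·28.5 − 5·34 = 172.0000; (r_i+r_j)·cross = 17·172.0000 = 2924.0000
Σcross = 376.5000 → A = |Σcross|/2 = 188.2500 mm²
Σ(r_i+r_j)·cross = 11794.6250 → first moment M = |Σ|/6 = 1965.7708
R_c = M/A = 1965.7708/188.2500 = 10.4423 mm
θ = 75° = 1.308997 rad
V = θ·R_c·A = 1.308997·10.4423·188.2500 = 2573.188 mm³

Volume = 2573.188 mm³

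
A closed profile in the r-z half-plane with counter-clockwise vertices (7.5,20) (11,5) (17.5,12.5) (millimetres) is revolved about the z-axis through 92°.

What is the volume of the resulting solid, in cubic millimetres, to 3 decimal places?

Volume = 1192.234 mm³

Profile (r,z), 3 vertices: (7.5,20) (11,5) (17.5,12.5)
edge 0: (7.5,20)→(11,5)  cross = 7.5·5 − 11·20 = -182.5000; (r_i+r_j)·cross = 18.5·-182.5000 = -3376.2500
edge 1: (11,5)→(17.5,12.5)  cross = 11·12.5 − 17.5·5 = 50.0000; (r_i+r_j)·cross = 28.5·50.0000 = 1425.0000
edge 2: (17.5,12.5)→(7.5,20)  cross = 17.5·20 − 7.5·12.5 = 256.2500; (r_i+r_j)·cross = 25·256.2500 = 6406.2500
Σcross = 123.7500 → A = |Σcross|/2 = 61.8750 mm²
Σ(r_i+r_j)·cross = 4455.0000 → first moment M = |Σ|/6 = 742.5000
R_c = M/A = 742.5000/61.8750 = 12.0000 mm
θ = 92° = 1.605703 rad
V = θ·R_c·A = 1.605703·12.0000·61.8750 = 1192.234 mm³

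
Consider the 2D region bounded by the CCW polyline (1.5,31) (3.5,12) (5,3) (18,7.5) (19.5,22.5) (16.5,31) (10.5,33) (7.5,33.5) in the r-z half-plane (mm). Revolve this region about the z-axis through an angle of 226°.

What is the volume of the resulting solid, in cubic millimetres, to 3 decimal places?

Profile (r,z), 8 vertices: (1.5,31) (3.5,12) (5,3) (18,7.5) (19.5,22.5) (16.5,31) (10.5,33) (7.5,33.5)
edge 0: (1.5,31)→(3.5,12)  cross = 1.5·12 − 3.5·31 = -90.5000; (r_i+r_j)·cross = 5·-90.5000 = -452.5000
edge 1: (3.5,12)→(5,3)  cross = 3.5·3 − 5·12 = -49.5000; (r_i+r_j)·cross = 8.5·-49.5000 = -420.7500
edge 2: (5,3)→(18,7.5)  cross = 5·7.5 − 18·3 = -16.5000; (r_i+r_j)·cross = 23·-16.5000 = -379.5000
edge 3: (18,7.5)→(19.5,22.5)  cross = 18·22.5 − 19.5·7.5 = 258.7500; (r_i+r_j)·cross = 37.5·258.7500 = 9703.1250
edge 4: (19.5,22.5)→(16.5,31)  cross = 19.5·31 − 16.5·22.5 = 233.2500; (r_i+r_j)·cross = 36·233.2500 = 8397.0000
edge 5: (16.5,31)→(10.5,33)  cross = 16.5·33 − 10.5·31 = 219.0000; (r_i+r_j)·cross = 27·219.0000 = 5913.0000
edge 6: (10.5,33)→(7.5,33.5)  cross = 10.5·33.5 − 7.5·33 = 104.2500; (r_i+r_j)·cross = 18·104.2500 = 1876.5000
edge 7: (7.5,33.5)→(1.5,31)  cross = 7.5·31 − 1.5·33.5 = 182.2500; (r_i+r_j)·cross = 9·182.2500 = 1640.2500
Σcross = 841.0000 → A = |Σcross|/2 = 420.5000 mm²
Σ(r_i+r_j)·cross = 26277.1250 → first moment M = |Σ|/6 = 4379.5208
R_c = M/A = 4379.5208/420.5000 = 10.4150 mm
θ = 226° = 3.944444 rad
V = θ·R_c·A = 3.944444·10.4150·420.5000 = 17274.775 mm³

Volume = 17274.775 mm³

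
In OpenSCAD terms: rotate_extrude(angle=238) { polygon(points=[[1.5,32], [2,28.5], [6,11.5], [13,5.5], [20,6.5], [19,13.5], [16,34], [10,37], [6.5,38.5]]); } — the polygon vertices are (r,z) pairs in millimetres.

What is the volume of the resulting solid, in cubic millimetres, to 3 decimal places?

Volume = 18407.503 mm³

Profile (r,z), 9 vertices: (1.5,32) (2,28.5) (6,11.5) (13,5.5) (20,6.5) (19,13.5) (16,34) (10,37) (6.5,38.5)
edge 0: (1.5,32)→(2,28.5)  cross = 1.5·28.5 − 2·32 = -21.2500; (r_i+r_j)·cross = 3.5·-21.2500 = -74.3750
edge 1: (2,28.5)→(6,11.5)  cross = 2·11.5 − 6·28.5 = -148.0000; (r_i+r_j)·cross = 8·-148.0000 = -1184.0000
edge 2: (6,11.5)→(13,5.5)  cross = 6·5.5 − 13·11.5 = -116.5000; (r_i+r_j)·cross = 19·-116.5000 = -2213.5000
edge 3: (13,5.5)→(20,6.5)  cross = 13·6.5 − 20·5.5 = -25.5000; (r_i+r_j)·cross = 33·-25.5000 = -841.5000
edge 4: (20,6.5)→(19,13.5)  cross = 20·13.5 − 19·6.5 = 146.5000; (r_i+r_j)·cross = 39·146.5000 = 5713.5000
edge 5: (19,13.5)→(16,34)  cross = 19·34 − 16·13.5 = 430.0000; (r_i+r_j)·cross = 35·430.0000 = 15050.0000
edge 6: (16,34)→(10,37)  cross = 16·37 − 10·34 = 252.0000; (r_i+r_j)·cross = 26·252.0000 = 6552.0000
edge 7: (10,37)→(6.5,38.5)  cross = 10·38.5 − 6.5·37 = 144.5000; (r_i+r_j)·cross = 16.5·144.5000 = 2384.2500
edge 8: (6.5,38.5)→(1.5,32)  cross = 6.5·32 − 1.5·38.5 = 150.2500; (r_i+r_j)·cross = 8·150.2500 = 1202.0000
Σcross = 812.0000 → A = |Σcross|/2 = 406.0000 mm²
Σ(r_i+r_j)·cross = 26588.3750 → first moment M = |Σ|/6 = 4431.3958
R_c = M/A = 4431.3958/406.0000 = 10.9148 mm
θ = 238° = 4.153884 rad
V = θ·R_c·A = 4.153884·10.9148·406.0000 = 18407.503 mm³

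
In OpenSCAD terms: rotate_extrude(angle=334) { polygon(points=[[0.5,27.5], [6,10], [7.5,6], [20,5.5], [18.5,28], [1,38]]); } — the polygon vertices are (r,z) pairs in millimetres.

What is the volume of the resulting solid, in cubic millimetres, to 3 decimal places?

Profile (r,z), 6 vertices: (0.5,27.5) (6,10) (7.5,6) (20,5.5) (18.5,28) (1,38)
edge 0: (0.5,27.5)→(6,10)  cross = 0.5·10 − 6·27.5 = -160.0000; (r_i+r_j)·cross = 6.5·-160.0000 = -1040.0000
edge 1: (6,10)→(7.5,6)  cross = 6·6 − 7.5·10 = -39.0000; (r_i+r_j)·cross = 13.5·-39.0000 = -526.5000
edge 2: (7.5,6)→(20,5.5)  cross = 7.5·5.5 − 20·6 = -78.7500; (r_i+r_j)·cross = 27.5·-78.7500 = -2165.6250
edge 3: (20,5.5)→(18.5,28)  cross = 20·28 − 18.5·5.5 = 458.2500; (r_i+r_j)·cross = 38.5·458.2500 = 17642.6250
edge 4: (18.5,28)→(1,38)  cross = 18.5·38 − 1·28 = 675.0000; (r_i+r_j)·cross = 19.5·675.0000 = 13162.5000
edge 5: (1,38)→(0.5,27.5)  cross = 1·27.5 − 0.5·38 = 8.5000; (r_i+r_j)·cross = 1.5·8.5000 = 12.7500
Σcross = 864.0000 → A = |Σcross|/2 = 432.0000 mm²
Σ(r_i+r_j)·cross = 27085.7500 → first moment M = |Σ|/6 = 4514.2917
R_c = M/A = 4514.2917/432.0000 = 10.4497 mm
θ = 334° = 5.829400 rad
V = θ·R_c·A = 5.829400·10.4497·432.0000 = 26315.610 mm³

Volume = 26315.610 mm³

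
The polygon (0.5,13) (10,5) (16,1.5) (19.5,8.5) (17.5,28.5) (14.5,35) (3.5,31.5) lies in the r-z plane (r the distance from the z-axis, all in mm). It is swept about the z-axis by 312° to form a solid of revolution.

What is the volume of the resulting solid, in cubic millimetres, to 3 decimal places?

Volume = 25712.740 mm³

Profile (r,z), 7 vertices: (0.5,13) (10,5) (16,1.5) (19.5,8.5) (17.5,28.5) (14.5,35) (3.5,31.5)
edge 0: (0.5,13)→(10,5)  cross = 0.5·5 − 10·13 = -127.5000; (r_i+r_j)·cross = 10.5·-127.5000 = -1338.7500
edge 1: (10,5)→(16,1.5)  cross = 10·1.5 − 16·5 = -65.0000; (r_i+r_j)·cross = 26·-65.0000 = -1690.0000
edge 2: (16,1.5)→(19.5,8.5)  cross = 16·8.5 − 19.5·1.5 = 106.7500; (r_i+r_j)·cross = 35.5·106.7500 = 3789.6250
edge 3: (19.5,8.5)→(17.5,28.5)  cross = 19.5·28.5 − 17.5·8.5 = 407.0000; (r_i+r_j)·cross = 37·407.0000 = 15059.0000
edge 4: (17.5,28.5)→(14.5,35)  cross = 17.5·35 − 14.5·28.5 = 199.2500; (r_i+r_j)·cross = 32·199.2500 = 6376.0000
edge 5: (14.5,35)→(3.5,31.5)  cross = 14.5·31.5 − 3.5·35 = 334.2500; (r_i+r_j)·cross = 18·334.2500 = 6016.5000
edge 6: (3.5,31.5)→(0.5,13)  cross = 3.5·13 − 0.5·31.5 = 29.7500; (r_i+r_j)·cross = 4·29.7500 = 119.0000
Σcross = 884.5000 → A = |Σcross|/2 = 442.2500 mm²
Σ(r_i+r_j)·cross = 28331.3750 → first moment M = |Σ|/6 = 4721.8958
R_c = M/A = 4721.8958/442.2500 = 10.6770 mm
θ = 312° = 5.445427 rad
V = θ·R_c·A = 5.445427·10.6770·442.2500 = 25712.740 mm³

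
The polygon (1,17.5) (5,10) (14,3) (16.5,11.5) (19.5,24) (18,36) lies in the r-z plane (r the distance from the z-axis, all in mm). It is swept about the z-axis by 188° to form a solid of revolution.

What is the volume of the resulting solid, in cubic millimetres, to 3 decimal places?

Profile (r,z), 6 vertices: (1,17.5) (5,10) (14,3) (16.5,11.5) (19.5,24) (18,36)
edge 0: (1,17.5)→(5,10)  cross = 1·10 − 5·17.5 = -77.5000; (r_i+r_j)·cross = 6·-77.5000 = -465.0000
edge 1: (5,10)→(14,3)  cross = 5·3 − 14·10 = -125.0000; (r_i+r_j)·cross = 19·-125.0000 = -2375.0000
edge 2: (14,3)→(16.5,11.5)  cross = 14·11.5 − 16.5·3 = 111.5000; (r_i+r_j)·cross = 30.5·111.5000 = 3400.7500
edge 3: (16.5,11.5)→(19.5,24)  cross = 16.5·24 − 19.5·11.5 = 171.7500; (r_i+r_j)·cross = 36·171.7500 = 6183.0000
edge 4: (19.5,24)→(18,36)  cross = 19.5·36 − 18·24 = 270.0000; (r_i+r_j)·cross = 37.5·270.0000 = 10125.0000
edge 5: (18,36)→(1,17.5)  cross = 18·17.5 − 1·36 = 279.0000; (r_i+r_j)·cross = 19·279.0000 = 5301.0000
Σcross = 629.7500 → A = |Σcross|/2 = 314.8750 mm²
Σ(r_i+r_j)·cross = 22169.7500 → first moment M = |Σ|/6 = 3694.9583
R_c = M/A = 3694.9583/314.8750 = 11.7347 mm
θ = 188° = 3.281219 rad
V = θ·R_c·A = 3.281219·11.7347·314.8750 = 12123.967 mm³

Volume = 12123.967 mm³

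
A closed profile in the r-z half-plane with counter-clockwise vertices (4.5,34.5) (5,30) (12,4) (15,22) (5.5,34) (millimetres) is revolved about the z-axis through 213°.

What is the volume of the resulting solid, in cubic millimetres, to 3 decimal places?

Profile (r,z), 5 vertices: (4.5,34.5) (5,30) (12,4) (15,22) (5.5,34)
edge 0: (4.5,34.5)→(5,30)  cross = 4.5·30 − 5·34.5 = -37.5000; (r_i+r_j)·cross = 9.5·-37.5000 = -356.2500
edge 1: (5,30)→(12,4)  cross = 5·4 − 12·30 = -340.0000; (r_i+r_j)·cross = 17·-340.0000 = -5780.0000
edge 2: (12,4)→(15,22)  cross = 12·22 − 15·4 = 204.0000; (r_i+r_j)·cross = 27·204.0000 = 5508.0000
edge 3: (15,22)→(5.5,34)  cross = 15·34 − 5.5·22 = 389.0000; (r_i+r_j)·cross = 20.5·389.0000 = 7974.5000
edge 4: (5.5,34)→(4.5,34.5)  cross = 5.5·34.5 − 4.5·34 = 36.7500; (r_i+r_j)·cross = 10·36.7500 = 367.5000
Σcross = 252.2500 → A = |Σcross|/2 = 126.1250 mm²
Σ(r_i+r_j)·cross = 7713.7500 → first moment M = |Σ|/6 = 1285.6250
R_c = M/A = 1285.6250/126.1250 = 10.1933 mm
θ = 213° = 3.717551 rad
V = θ·R_c·A = 3.717551·10.1933·126.1250 = 4779.377 mm³

Volume = 4779.377 mm³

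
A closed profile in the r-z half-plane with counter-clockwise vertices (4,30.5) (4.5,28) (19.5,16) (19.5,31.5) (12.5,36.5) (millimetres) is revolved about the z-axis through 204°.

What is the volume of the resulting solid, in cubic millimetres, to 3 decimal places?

Profile (r,z), 5 vertices: (4,30.5) (4.5,28) (19.5,16) (19.5,31.5) (12.5,36.5)
edge 0: (4,30.5)→(4.5,28)  cross = 4·28 − 4.5·30.5 = -25.2500; (r_i+r_j)·cross = 8.5·-25.2500 = -214.6250
edge 1: (4.5,28)→(19.5,16)  cross = 4.5·16 − 19.5·28 = -474.0000; (r_i+r_j)·cross = 24·-474.0000 = -11376.0000
edge 2: (19.5,16)→(19.5,31.5)  cross = 19.5·31.5 − 19.5·16 = 302.2500; (r_i+r_j)·cross = 39·302.2500 = 11787.7500
edge 3: (19.5,31.5)→(12.5,36.5)  cross = 19.5·36.5 − 12.5·31.5 = 318.0000; (r_i+r_j)·cross = 32·318.0000 = 10176.0000
edge 4: (12.5,36.5)→(4,30.5)  cross = 12.5·30.5 − 4·36.5 = 235.2500; (r_i+r_j)·cross = 16.5·235.2500 = 3881.6250
Σcross = 356.2500 → A = |Σcross|/2 = 178.1250 mm²
Σ(r_i+r_j)·cross = 14254.7500 → first moment M = |Σ|/6 = 2375.7917
R_c = M/A = 2375.7917/178.1250 = 13.3378 mm
θ = 204° = 3.560472 rad
V = θ·R_c·A = 3.560472·13.3378·178.1250 = 8458.939 mm³

Volume = 8458.939 mm³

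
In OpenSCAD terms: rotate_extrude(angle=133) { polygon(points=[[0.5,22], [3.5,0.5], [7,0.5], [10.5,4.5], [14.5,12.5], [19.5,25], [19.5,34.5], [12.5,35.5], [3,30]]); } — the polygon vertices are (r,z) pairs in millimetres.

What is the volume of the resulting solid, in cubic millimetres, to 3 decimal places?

Profile (r,z), 9 vertices: (0.5,22) (3.5,0.5) (7,0.5) (10.5,4.5) (14.5,12.5) (19.5,25) (19.5,34.5) (12.5,35.5) (3,30)
edge 0: (0.5,22)→(3.5,0.5)  cross = 0.5·0.5 − 3.5·22 = -76.7500; (r_i+r_j)·cross = 4·-76.7500 = -307.0000
edge 1: (3.5,0.5)→(7,0.5)  cross = 3.5·0.5 − 7·0.5 = -1.7500; (r_i+r_j)·cross = 10.5·-1.7500 = -18.3750
edge 2: (7,0.5)→(10.5,4.5)  cross = 7·4.5 − 10.5·0.5 = 26.2500; (r_i+r_j)·cross = 17.5·26.2500 = 459.3750
edge 3: (10.5,4.5)→(14.5,12.5)  cross = 10.5·12.5 − 14.5·4.5 = 66.0000; (r_i+r_j)·cross = 25·66.0000 = 1650.0000
edge 4: (14.5,12.5)→(19.5,25)  cross = 14.5·25 − 19.5·12.5 = 118.7500; (r_i+r_j)·cross = 34·118.7500 = 4037.5000
edge 5: (19.5,25)→(19.5,34.5)  cross = 19.5·34.5 − 19.5·25 = 185.2500; (r_i+r_j)·cross = 39·185.2500 = 7224.7500
edge 6: (19.5,34.5)→(12.5,35.5)  cross = 19.5·35.5 − 12.5·34.5 = 261.0000; (r_i+r_j)·cross = 32·261.0000 = 8352.0000
edge 7: (12.5,35.5)→(3,30)  cross = 12.5·30 − 3·35.5 = 268.5000; (r_i+r_j)·cross = 15.5·268.5000 = 4161.7500
edge 8: (3,30)→(0.5,22)  cross = 3·22 − 0.5·30 = 51.0000; (r_i+r_j)·cross = 3.5·51.0000 = 178.5000
Σcross = 898.2500 → A = |Σcross|/2 = 449.1250 mm²
Σ(r_i+r_j)·cross = 25738.5000 → first moment M = |Σ|/6 = 4289.7500
R_c = M/A = 4289.7500/449.1250 = 9.5513 mm
θ = 133° = 2.321288 rad
V = θ·R_c·A = 2.321288·9.5513·449.1250 = 9957.745 mm³

Volume = 9957.745 mm³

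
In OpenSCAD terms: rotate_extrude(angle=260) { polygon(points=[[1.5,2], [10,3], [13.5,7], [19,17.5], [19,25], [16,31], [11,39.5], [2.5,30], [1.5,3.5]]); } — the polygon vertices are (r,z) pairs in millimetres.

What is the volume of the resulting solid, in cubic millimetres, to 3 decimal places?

Profile (r,z), 9 vertices: (1.5,2) (10,3) (13.5,7) (19,17.5) (19,25) (16,31) (11,39.5) (2.5,30) (1.5,3.5)
edge 0: (1.5,2)→(10,3)  cross = 1.5·3 − 10·2 = -15.5000; (r_i+r_j)·cross = 11.5·-15.5000 = -178.2500
edge 1: (10,3)→(13.5,7)  cross = 10·7 − 13.5·3 = 29.5000; (r_i+r_j)·cross = 23.5·29.5000 = 693.2500
edge 2: (13.5,7)→(19,17.5)  cross = 13.5·17.5 − 19·7 = 103.2500; (r_i+r_j)·cross = 32.5·103.2500 = 3355.6250
edge 3: (19,17.5)→(19,25)  cross = 19·25 − 19·17.5 = 142.5000; (r_i+r_j)·cross = 38·142.5000 = 5415.0000
edge 4: (19,25)→(16,31)  cross = 19·31 − 16·25 = 189.0000; (r_i+r_j)·cross = 35·189.0000 = 6615.0000
edge 5: (16,31)→(11,39.5)  cross = 16·39.5 − 11·31 = 291.0000; (r_i+r_j)·cross = 27·291.0000 = 7857.0000
edge 6: (11,39.5)→(2.5,30)  cross = 11·30 − 2.5·39.5 = 231.2500; (r_i+r_j)·cross = 13.5·231.2500 = 3121.8750
edge 7: (2.5,30)→(1.5,3.5)  cross = 2.5·3.5 − 1.5·30 = -36.2500; (r_i+r_j)·cross = 4·-36.2500 = -145.0000
edge 8: (1.5,3.5)→(1.5,2)  cross = 1.5·2 − 1.5·3.5 = -2.2500; (r_i+r_j)·cross = 3·-2.2500 = -6.7500
Σcross = 932.5000 → A = |Σcross|/2 = 466.2500 mm²
Σ(r_i+r_j)·cross = 26727.7500 → first moment M = |Σ|/6 = 4454.6250
R_c = M/A = 4454.6250/466.2500 = 9.5542 mm
θ = 260° = 4.537856 rad
V = θ·R_c·A = 4.537856·9.5542·466.2500 = 20214.447 mm³

Volume = 20214.447 mm³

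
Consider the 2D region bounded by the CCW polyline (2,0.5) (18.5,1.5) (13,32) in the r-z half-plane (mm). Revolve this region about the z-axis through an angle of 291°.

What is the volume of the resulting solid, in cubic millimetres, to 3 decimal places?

Profile (r,z), 3 vertices: (2,0.5) (18.5,1.5) (13,32)
edge 0: (2,0.5)→(18.5,1.5)  cross = 2·1.5 − 18.5·0.5 = -6.2500; (r_i+r_j)·cross = 20.5·-6.2500 = -128.1250
edge 1: (18.5,1.5)→(13,32)  cross = 18.5·32 − 13·1.5 = 572.5000; (r_i+r_j)·cross = 31.5·572.5000 = 18033.7500
edge 2: (13,32)→(2,0.5)  cross = 13·0.5 − 2·32 = -57.5000; (r_i+r_j)·cross = 15·-57.5000 = -862.5000
Σcross = 508.7500 → A = |Σcross|/2 = 254.3750 mm²
Σ(r_i+r_j)·cross = 17043.1250 → first moment M = |Σ|/6 = 2840.5208
R_c = M/A = 2840.5208/254.3750 = 11.1667 mm
θ = 291° = 5.078908 rad
V = θ·R_c·A = 5.078908·11.1667·254.3750 = 14426.744 mm³

Volume = 14426.744 mm³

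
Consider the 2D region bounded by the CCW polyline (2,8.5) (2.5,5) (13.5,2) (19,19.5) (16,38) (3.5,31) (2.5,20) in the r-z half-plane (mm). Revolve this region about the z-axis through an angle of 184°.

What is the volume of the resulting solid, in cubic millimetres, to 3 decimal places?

Volume = 14755.941 mm³

Profile (r,z), 7 vertices: (2,8.5) (2.5,5) (13.5,2) (19,19.5) (16,38) (3.5,31) (2.5,20)
edge 0: (2,8.5)→(2.5,5)  cross = 2·5 − 2.5·8.5 = -11.2500; (r_i+r_j)·cross = 4.5·-11.2500 = -50.6250
edge 1: (2.5,5)→(13.5,2)  cross = 2.5·2 − 13.5·5 = -62.5000; (r_i+r_j)·cross = 16·-62.5000 = -1000.0000
edge 2: (13.5,2)→(19,19.5)  cross = 13.5·19.5 − 19·2 = 225.2500; (r_i+r_j)·cross = 32.5·225.2500 = 7320.6250
edge 3: (19,19.5)→(16,38)  cross = 19·38 − 16·19.5 = 410.0000; (r_i+r_j)·cross = 35·410.0000 = 14350.0000
edge 4: (16,38)→(3.5,31)  cross = 16·31 − 3.5·38 = 363.0000; (r_i+r_j)·cross = 19.5·363.0000 = 7078.5000
edge 5: (3.5,31)→(2.5,20)  cross = 3.5·20 − 2.5·31 = -7.5000; (r_i+r_j)·cross = 6·-7.5000 = -45.0000
edge 6: (2.5,20)→(2,8.5)  cross = 2.5·8.5 − 2·20 = -18.7500; (r_i+r_j)·cross = 4.5·-18.7500 = -84.3750
Σcross = 898.2500 → A = |Σcross|/2 = 449.1250 mm²
Σ(r_i+r_j)·cross = 27569.1250 → first moment M = |Σ|/6 = 4594.8542
R_c = M/A = 4594.8542/449.1250 = 10.2307 mm
θ = 184° = 3.211406 rad
V = θ·R_c·A = 3.211406·10.2307·449.1250 = 14755.941 mm³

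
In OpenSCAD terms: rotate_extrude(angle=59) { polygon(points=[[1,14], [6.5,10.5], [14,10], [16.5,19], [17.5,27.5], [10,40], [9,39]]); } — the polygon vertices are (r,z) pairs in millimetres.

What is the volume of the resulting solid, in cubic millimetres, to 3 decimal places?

Volume = 3097.085 mm³

Profile (r,z), 7 vertices: (1,14) (6.5,10.5) (14,10) (16.5,19) (17.5,27.5) (10,40) (9,39)
edge 0: (1,14)→(6.5,10.5)  cross = 1·10.5 − 6.5·14 = -80.5000; (r_i+r_j)·cross = 7.5·-80.5000 = -603.7500
edge 1: (6.5,10.5)→(14,10)  cross = 6.5·10 − 14·10.5 = -82.0000; (r_i+r_j)·cross = 20.5·-82.0000 = -1681.0000
edge 2: (14,10)→(16.5,19)  cross = 14·19 − 16.5·10 = 101.0000; (r_i+r_j)·cross = 30.5·101.0000 = 3080.5000
edge 3: (16.5,19)→(17.5,27.5)  cross = 16.5·27.5 − 17.5·19 = 121.2500; (r_i+r_j)·cross = 34·121.2500 = 4122.5000
edge 4: (17.5,27.5)→(10,40)  cross = 17.5·40 − 10·27.5 = 425.0000; (r_i+r_j)·cross = 27.5·425.0000 = 11687.5000
edge 5: (10,40)→(9,39)  cross = 10·39 − 9·40 = 30.0000; (r_i+r_j)·cross = 19·30.0000 = 570.0000
edge 6: (9,39)→(1,14)  cross = 9·14 − 1·39 = 87.0000; (r_i+r_j)·cross = 10·87.0000 = 870.0000
Σcross = 601.7500 → A = |Σcross|/2 = 300.8750 mm²
Σ(r_i+r_j)·cross = 18045.7500 → first moment M = |Σ|/6 = 3007.6250
R_c = M/A = 3007.6250/300.8750 = 9.9963 mm
θ = 59° = 1.029744 rad
V = θ·R_c·A = 1.029744·9.9963·300.8750 = 3097.085 mm³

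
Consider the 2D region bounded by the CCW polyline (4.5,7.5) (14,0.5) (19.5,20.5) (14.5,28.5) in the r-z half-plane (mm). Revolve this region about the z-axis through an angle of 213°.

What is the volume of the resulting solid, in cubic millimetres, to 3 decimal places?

Volume = 9792.960 mm³

Profile (r,z), 4 vertices: (4.5,7.5) (14,0.5) (19.5,20.5) (14.5,28.5)
edge 0: (4.5,7.5)→(14,0.5)  cross = 4.5·0.5 − 14·7.5 = -102.7500; (r_i+r_j)·cross = 18.5·-102.7500 = -1900.8750
edge 1: (14,0.5)→(19.5,20.5)  cross = 14·20.5 − 19.5·0.5 = 277.2500; (r_i+r_j)·cross = 33.5·277.2500 = 9287.8750
edge 2: (19.5,20.5)→(14.5,28.5)  cross = 19.5·28.5 − 14.5·20.5 = 258.5000; (r_i+r_j)·cross = 34·258.5000 = 8789.0000
edge 3: (14.5,28.5)→(4.5,7.5)  cross = 14.5·7.5 − 4.5·28.5 = -19.5000; (r_i+r_j)·cross = 19·-19.5000 = -370.5000
Σcross = 413.5000 → A = |Σcross|/2 = 206.7500 mm²
Σ(r_i+r_j)·cross = 15805.5000 → first moment M = |Σ|/6 = 2634.2500
R_c = M/A = 2634.2500/206.7500 = 12.7412 mm
θ = 213° = 3.717551 rad
V = θ·R_c·A = 3.717551·12.7412·206.7500 = 9792.960 mm³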